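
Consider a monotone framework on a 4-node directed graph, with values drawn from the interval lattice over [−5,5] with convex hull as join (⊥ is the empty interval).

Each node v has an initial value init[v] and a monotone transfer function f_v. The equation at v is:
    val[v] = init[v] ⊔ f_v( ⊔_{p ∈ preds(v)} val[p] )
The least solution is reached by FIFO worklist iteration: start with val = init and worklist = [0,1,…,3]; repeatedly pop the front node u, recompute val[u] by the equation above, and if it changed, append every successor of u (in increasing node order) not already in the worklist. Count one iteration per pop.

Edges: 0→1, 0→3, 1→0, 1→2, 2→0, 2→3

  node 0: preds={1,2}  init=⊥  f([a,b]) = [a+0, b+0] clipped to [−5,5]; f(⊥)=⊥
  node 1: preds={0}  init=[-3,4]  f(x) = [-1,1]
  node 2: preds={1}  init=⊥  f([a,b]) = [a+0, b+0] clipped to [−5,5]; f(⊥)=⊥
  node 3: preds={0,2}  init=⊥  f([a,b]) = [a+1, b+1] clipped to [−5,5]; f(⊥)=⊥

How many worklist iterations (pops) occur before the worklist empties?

5

Worklist (5 pops):
  #1 pop 0: in=[-3,4] → [-3,4] (was ⊥); enqueue []
  #2 pop 1: in=[-3,4] → [-3,4] (no change)
  #3 pop 2: in=[-3,4] → [-3,4] (was ⊥); enqueue [0]
  #4 pop 3: in=[-3,4] → [-2,5] (was ⊥); enqueue []
  #5 pop 0: in=[-3,4] → [-3,4] (no change)

Fixpoint:
  val[0] = [-3,4]
  val[1] = [-3,4]
  val[2] = [-3,4]
  val[3] = [-2,5]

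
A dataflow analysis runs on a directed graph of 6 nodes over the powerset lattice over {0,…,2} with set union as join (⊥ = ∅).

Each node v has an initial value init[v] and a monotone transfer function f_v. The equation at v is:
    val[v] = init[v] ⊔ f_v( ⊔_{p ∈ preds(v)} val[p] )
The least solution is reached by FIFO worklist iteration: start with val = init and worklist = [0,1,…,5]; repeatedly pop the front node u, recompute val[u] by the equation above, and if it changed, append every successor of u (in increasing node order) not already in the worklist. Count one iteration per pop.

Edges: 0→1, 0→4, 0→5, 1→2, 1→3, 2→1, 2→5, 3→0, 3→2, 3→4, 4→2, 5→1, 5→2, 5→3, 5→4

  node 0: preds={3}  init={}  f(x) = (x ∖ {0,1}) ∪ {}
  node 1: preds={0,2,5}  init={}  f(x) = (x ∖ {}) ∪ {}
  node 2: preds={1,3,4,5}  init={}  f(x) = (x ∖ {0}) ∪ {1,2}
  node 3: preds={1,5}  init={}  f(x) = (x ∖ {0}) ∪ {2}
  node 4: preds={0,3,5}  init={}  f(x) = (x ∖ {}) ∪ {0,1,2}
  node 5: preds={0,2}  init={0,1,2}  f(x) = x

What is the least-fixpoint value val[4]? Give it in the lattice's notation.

{0,1,2}

Trace (12 dequeues):
  [1] u=0 | in {} | out {} | ==
  [2] u=1 | in {0,1,2} | out {0,1,2} | prev {} | push {}
  [3] u=2 | in {0,1,2} | out {1,2} | prev {} | push {1}
  [4] u=3 | in {0,1,2} | out {1,2} | prev {} | push {0,2}
  [5] u=4 | in {0,1,2} | out {0,1,2} | prev {} | push {}
  [6] u=5 | in {1,2} | out {0,1,2} | ==
  [7] u=1 | in {0,1,2} | out {0,1,2} | ==
  [8] u=0 | in {1,2} | out {2} | prev {} | push {1,4,5}
  [9] u=2 | in {0,1,2} | out {1,2} | ==
  [10] u=1 | in {0,1,2} | out {0,1,2} | ==
  [11] u=4 | in {0,1,2} | out {0,1,2} | ==
  [12] u=5 | in {1,2} | out {0,1,2} | ==

Converged values:
  [0] {2}
  [1] {0,1,2}
  [2] {1,2}
  [3] {1,2}
  [4] {0,1,2}
  [5] {0,1,2}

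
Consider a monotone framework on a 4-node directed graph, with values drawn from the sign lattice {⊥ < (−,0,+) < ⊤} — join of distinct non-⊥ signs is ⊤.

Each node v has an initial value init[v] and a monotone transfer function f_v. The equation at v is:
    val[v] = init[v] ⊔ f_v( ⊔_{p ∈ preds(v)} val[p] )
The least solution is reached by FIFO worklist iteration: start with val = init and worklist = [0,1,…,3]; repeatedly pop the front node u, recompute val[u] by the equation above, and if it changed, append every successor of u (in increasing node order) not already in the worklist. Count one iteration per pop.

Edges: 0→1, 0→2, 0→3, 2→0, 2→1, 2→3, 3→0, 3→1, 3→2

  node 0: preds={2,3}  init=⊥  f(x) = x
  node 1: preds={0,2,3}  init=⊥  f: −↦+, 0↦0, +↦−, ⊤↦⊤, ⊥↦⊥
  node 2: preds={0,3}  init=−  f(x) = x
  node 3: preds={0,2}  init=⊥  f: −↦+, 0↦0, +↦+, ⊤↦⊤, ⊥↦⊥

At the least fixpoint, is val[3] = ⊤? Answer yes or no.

Iteration log — 11 steps:
  step 1. node 0  ⊔preds=−  new=−  old=⊥  +wl: 
  step 2. node 1  ⊔preds=−  new=+  old=⊥  +wl: 
  step 3. node 2  ⊔preds=−  new=−  stable
  step 4. node 3  ⊔preds=−  new=+  old=⊥  +wl: 0,1,2
  step 5. node 0  ⊔preds=⊤  new=⊤  old=−  +wl: 3
  step 6. node 1  ⊔preds=⊤  new=⊤  old=+  +wl: 
  step 7. node 2  ⊔preds=⊤  new=⊤  old=−  +wl: 0,1
  step 8. node 3  ⊔preds=⊤  new=⊤  old=+  +wl: 2
  step 9. node 0  ⊔preds=⊤  new=⊤  stable
  step 10. node 1  ⊔preds=⊤  new=⊤  stable
  step 11. node 2  ⊔preds=⊤  new=⊤  stable

Least fixpoint reached:
  node 0: ⊤
  node 1: ⊤
  node 2: ⊤
  node 3: ⊤

yes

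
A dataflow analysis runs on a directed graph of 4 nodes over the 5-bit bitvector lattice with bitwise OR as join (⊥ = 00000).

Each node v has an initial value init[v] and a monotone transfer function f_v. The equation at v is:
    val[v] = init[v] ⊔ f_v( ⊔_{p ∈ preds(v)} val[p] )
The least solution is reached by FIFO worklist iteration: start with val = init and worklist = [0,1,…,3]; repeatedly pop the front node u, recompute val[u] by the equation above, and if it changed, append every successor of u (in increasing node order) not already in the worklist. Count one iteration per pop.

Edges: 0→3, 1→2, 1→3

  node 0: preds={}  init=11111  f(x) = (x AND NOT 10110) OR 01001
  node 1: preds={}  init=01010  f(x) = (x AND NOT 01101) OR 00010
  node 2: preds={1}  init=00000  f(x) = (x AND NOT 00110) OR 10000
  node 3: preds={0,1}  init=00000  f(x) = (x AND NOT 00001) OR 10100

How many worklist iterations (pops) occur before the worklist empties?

Trace (4 dequeues):
  [1] u=0 | in 00000 | out 11111 | ==
  [2] u=1 | in 00000 | out 01010 | ==
  [3] u=2 | in 01010 | out 11000 | prev 00000 | push {}
  [4] u=3 | in 11111 | out 11110 | prev 00000 | push {}

Converged values:
  [0] 11111
  [1] 01010
  [2] 11000
  [3] 11110

4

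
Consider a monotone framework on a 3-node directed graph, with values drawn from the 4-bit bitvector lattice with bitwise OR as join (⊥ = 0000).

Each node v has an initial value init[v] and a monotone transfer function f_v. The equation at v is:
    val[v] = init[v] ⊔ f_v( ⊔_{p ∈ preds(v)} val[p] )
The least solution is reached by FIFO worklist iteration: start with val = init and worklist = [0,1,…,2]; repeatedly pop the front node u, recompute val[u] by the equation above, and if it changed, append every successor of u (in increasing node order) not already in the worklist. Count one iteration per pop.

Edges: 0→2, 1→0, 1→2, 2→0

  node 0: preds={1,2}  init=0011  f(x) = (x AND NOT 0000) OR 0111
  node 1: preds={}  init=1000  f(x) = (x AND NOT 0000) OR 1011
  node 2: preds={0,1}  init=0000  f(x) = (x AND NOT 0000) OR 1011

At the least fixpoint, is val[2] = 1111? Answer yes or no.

Iteration log — 4 steps:
  step 1. node 0  ⊔preds=1000  new=1111  old=0011  +wl: 
  step 2. node 1  ⊔preds=0000  new=1011  old=1000  +wl: 0
  step 3. node 2  ⊔preds=1111  new=1111  old=0000  +wl: 
  step 4. node 0  ⊔preds=1111  new=1111  stable

Least fixpoint reached:
  node 0: 1111
  node 1: 1011
  node 2: 1111

yes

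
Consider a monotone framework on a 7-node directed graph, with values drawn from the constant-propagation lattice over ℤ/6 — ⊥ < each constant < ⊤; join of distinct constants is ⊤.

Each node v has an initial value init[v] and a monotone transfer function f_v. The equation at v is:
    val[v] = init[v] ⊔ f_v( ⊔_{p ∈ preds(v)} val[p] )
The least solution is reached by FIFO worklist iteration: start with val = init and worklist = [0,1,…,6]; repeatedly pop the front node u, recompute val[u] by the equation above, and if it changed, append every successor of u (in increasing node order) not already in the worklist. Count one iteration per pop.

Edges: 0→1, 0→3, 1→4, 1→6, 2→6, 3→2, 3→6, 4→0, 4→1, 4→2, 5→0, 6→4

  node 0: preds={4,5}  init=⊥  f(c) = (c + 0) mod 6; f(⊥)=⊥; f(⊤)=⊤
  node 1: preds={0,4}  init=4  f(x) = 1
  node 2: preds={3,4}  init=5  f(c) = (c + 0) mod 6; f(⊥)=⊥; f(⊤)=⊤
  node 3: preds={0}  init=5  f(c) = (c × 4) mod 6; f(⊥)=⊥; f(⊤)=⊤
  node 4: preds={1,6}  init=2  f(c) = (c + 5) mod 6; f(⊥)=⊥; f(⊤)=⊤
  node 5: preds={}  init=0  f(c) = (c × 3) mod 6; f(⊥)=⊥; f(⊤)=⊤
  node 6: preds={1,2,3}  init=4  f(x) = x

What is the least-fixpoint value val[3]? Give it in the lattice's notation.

⊤

Trace (11 dequeues):
  [1] u=0 | in ⊤ | out ⊤ | prev ⊥ | push {}
  [2] u=1 | in ⊤ | out ⊤ | prev 4 | push {}
  [3] u=2 | in ⊤ | out ⊤ | prev 5 | push {}
  [4] u=3 | in ⊤ | out ⊤ | prev 5 | push {2}
  [5] u=4 | in ⊤ | out ⊤ | prev 2 | push {0,1}
  [6] u=5 | in ⊥ | out 0 | ==
  [7] u=6 | in ⊤ | out ⊤ | prev 4 | push {4}
  [8] u=2 | in ⊤ | out ⊤ | ==
  [9] u=0 | in ⊤ | out ⊤ | ==
  [10] u=1 | in ⊤ | out ⊤ | ==
  [11] u=4 | in ⊤ | out ⊤ | ==

Converged values:
  [0] ⊤
  [1] ⊤
  [2] ⊤
  [3] ⊤
  [4] ⊤
  [5] 0
  [6] ⊤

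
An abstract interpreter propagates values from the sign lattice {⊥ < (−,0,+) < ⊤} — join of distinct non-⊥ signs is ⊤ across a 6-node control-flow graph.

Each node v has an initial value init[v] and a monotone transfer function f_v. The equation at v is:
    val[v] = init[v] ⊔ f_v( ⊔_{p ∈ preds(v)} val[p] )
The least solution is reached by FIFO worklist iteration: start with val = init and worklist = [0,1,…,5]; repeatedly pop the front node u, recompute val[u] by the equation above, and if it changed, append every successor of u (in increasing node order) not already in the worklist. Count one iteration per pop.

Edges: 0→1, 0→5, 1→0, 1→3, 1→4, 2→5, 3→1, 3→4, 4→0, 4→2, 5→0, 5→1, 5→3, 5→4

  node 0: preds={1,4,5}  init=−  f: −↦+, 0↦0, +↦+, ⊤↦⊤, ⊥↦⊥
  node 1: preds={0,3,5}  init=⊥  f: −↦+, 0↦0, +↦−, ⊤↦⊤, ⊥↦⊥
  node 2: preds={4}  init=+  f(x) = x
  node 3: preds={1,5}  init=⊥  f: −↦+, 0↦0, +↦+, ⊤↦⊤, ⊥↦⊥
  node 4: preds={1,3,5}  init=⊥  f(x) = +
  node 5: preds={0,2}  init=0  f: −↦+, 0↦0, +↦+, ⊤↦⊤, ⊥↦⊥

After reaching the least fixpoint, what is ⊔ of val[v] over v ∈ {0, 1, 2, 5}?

Iteration log — 11 steps:
  step 1. node 0  ⊔preds=0  new=⊤  old=−  +wl: 
  step 2. node 1  ⊔preds=⊤  new=⊤  old=⊥  +wl: 0
  step 3. node 2  ⊔preds=⊥  new=+  stable
  step 4. node 3  ⊔preds=⊤  new=⊤  old=⊥  +wl: 1
  step 5. node 4  ⊔preds=⊤  new=+  old=⊥  +wl: 2
  step 6. node 5  ⊔preds=⊤  new=⊤  old=0  +wl: 3,4
  step 7. node 0  ⊔preds=⊤  new=⊤  stable
  step 8. node 1  ⊔preds=⊤  new=⊤  stable
  step 9. node 2  ⊔preds=+  new=+  stable
  step 10. node 3  ⊔preds=⊤  new=⊤  stable
  step 11. node 4  ⊔preds=⊤  new=+  stable

Least fixpoint reached:
  node 0: ⊤
  node 1: ⊤
  node 2: +
  node 3: ⊤
  node 4: +
  node 5: ⊤

⊤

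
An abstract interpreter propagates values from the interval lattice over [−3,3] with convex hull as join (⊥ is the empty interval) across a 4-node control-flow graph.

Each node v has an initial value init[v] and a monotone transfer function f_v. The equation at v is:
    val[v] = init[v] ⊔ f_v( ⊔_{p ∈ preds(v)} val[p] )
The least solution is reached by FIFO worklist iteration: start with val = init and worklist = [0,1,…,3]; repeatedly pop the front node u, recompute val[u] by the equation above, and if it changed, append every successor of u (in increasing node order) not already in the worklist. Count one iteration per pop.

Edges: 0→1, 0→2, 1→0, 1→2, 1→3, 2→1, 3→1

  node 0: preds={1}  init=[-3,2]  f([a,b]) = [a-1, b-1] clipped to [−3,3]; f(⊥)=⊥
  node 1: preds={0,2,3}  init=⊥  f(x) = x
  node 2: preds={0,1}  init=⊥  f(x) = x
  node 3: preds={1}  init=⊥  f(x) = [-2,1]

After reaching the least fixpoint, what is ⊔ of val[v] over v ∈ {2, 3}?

[-3,2]

Worklist (6 pops):
  #1 pop 0: in=⊥ → [-3,2] (no change)
  #2 pop 1: in=[-3,2] → [-3,2] (was ⊥); enqueue [0]
  #3 pop 2: in=[-3,2] → [-3,2] (was ⊥); enqueue [1]
  #4 pop 3: in=[-3,2] → [-2,1] (was ⊥); enqueue []
  #5 pop 0: in=[-3,2] → [-3,2] (no change)
  #6 pop 1: in=[-3,2] → [-3,2] (no change)

Fixpoint:
  val[0] = [-3,2]
  val[1] = [-3,2]
  val[2] = [-3,2]
  val[3] = [-2,1]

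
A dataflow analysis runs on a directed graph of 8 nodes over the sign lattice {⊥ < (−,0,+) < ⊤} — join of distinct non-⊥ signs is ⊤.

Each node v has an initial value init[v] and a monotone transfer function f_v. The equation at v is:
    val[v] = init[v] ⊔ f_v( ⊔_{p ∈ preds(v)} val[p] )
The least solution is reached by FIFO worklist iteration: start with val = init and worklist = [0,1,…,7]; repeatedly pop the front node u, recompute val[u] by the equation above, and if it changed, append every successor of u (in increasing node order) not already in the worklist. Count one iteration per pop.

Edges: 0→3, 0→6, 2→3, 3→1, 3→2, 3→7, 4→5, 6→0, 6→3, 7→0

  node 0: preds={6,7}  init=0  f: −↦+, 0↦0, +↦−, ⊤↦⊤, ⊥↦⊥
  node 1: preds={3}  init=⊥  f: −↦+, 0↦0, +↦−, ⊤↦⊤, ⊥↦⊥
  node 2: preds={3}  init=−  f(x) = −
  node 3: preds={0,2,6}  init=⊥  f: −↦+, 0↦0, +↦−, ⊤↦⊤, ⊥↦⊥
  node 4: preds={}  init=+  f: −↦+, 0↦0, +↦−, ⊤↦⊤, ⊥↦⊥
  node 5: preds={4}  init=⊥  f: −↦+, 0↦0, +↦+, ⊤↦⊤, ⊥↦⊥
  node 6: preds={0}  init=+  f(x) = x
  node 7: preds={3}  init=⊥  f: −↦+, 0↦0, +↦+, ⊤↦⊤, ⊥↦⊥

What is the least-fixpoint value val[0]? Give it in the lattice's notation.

Worklist (12 pops):
  #1 pop 0: in=+ → ⊤ (was 0); enqueue []
  #2 pop 1: in=⊥ → ⊥ (no change)
  #3 pop 2: in=⊥ → − (no change)
  #4 pop 3: in=⊤ → ⊤ (was ⊥); enqueue [1,2]
  #5 pop 4: in=⊥ → + (no change)
  #6 pop 5: in=+ → + (was ⊥); enqueue []
  #7 pop 6: in=⊤ → ⊤ (was +); enqueue [0,3]
  #8 pop 7: in=⊤ → ⊤ (was ⊥); enqueue []
  #9 pop 1: in=⊤ → ⊤ (was ⊥); enqueue []
  #10 pop 2: in=⊤ → − (no change)
  #11 pop 0: in=⊤ → ⊤ (no change)
  #12 pop 3: in=⊤ → ⊤ (no change)

Fixpoint:
  val[0] = ⊤
  val[1] = ⊤
  val[2] = −
  val[3] = ⊤
  val[4] = +
  val[5] = +
  val[6] = ⊤
  val[7] = ⊤

⊤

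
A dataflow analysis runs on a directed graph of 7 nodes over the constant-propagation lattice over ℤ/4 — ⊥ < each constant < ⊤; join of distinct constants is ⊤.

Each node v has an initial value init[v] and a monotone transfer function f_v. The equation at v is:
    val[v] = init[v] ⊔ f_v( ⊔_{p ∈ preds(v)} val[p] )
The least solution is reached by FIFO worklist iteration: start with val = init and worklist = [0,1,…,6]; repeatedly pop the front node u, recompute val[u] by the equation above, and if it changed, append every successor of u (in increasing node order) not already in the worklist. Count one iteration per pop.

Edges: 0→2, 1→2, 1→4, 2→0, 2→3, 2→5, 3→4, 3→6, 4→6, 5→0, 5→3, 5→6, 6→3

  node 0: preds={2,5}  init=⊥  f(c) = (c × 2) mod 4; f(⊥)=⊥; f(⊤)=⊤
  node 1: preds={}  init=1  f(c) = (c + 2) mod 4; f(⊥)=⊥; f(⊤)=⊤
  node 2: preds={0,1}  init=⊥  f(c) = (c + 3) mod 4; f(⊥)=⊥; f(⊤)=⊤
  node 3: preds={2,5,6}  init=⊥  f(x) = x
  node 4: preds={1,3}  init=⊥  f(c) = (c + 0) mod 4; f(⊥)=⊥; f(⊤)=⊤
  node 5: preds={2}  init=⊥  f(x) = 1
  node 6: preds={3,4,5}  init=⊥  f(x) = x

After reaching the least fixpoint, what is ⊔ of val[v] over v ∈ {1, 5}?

1

Worklist (15 pops):
  #1 pop 0: in=⊥ → ⊥ (no change)
  #2 pop 1: in=⊥ → 1 (no change)
  #3 pop 2: in=1 → 0 (was ⊥); enqueue [0]
  #4 pop 3: in=0 → 0 (was ⊥); enqueue []
  #5 pop 4: in=⊤ → ⊤ (was ⊥); enqueue []
  #6 pop 5: in=0 → 1 (was ⊥); enqueue [3]
  #7 pop 6: in=⊤ → ⊤ (was ⊥); enqueue []
  #8 pop 0: in=⊤ → ⊤ (was ⊥); enqueue [2]
  #9 pop 3: in=⊤ → ⊤ (was 0); enqueue [4,6]
  #10 pop 2: in=⊤ → ⊤ (was 0); enqueue [0,3,5]
  #11 pop 4: in=⊤ → ⊤ (no change)
  #12 pop 6: in=⊤ → ⊤ (no change)
  #13 pop 0: in=⊤ → ⊤ (no change)
  #14 pop 3: in=⊤ → ⊤ (no change)
  #15 pop 5: in=⊤ → 1 (no change)

Fixpoint:
  val[0] = ⊤
  val[1] = 1
  val[2] = ⊤
  val[3] = ⊤
  val[4] = ⊤
  val[5] = 1
  val[6] = ⊤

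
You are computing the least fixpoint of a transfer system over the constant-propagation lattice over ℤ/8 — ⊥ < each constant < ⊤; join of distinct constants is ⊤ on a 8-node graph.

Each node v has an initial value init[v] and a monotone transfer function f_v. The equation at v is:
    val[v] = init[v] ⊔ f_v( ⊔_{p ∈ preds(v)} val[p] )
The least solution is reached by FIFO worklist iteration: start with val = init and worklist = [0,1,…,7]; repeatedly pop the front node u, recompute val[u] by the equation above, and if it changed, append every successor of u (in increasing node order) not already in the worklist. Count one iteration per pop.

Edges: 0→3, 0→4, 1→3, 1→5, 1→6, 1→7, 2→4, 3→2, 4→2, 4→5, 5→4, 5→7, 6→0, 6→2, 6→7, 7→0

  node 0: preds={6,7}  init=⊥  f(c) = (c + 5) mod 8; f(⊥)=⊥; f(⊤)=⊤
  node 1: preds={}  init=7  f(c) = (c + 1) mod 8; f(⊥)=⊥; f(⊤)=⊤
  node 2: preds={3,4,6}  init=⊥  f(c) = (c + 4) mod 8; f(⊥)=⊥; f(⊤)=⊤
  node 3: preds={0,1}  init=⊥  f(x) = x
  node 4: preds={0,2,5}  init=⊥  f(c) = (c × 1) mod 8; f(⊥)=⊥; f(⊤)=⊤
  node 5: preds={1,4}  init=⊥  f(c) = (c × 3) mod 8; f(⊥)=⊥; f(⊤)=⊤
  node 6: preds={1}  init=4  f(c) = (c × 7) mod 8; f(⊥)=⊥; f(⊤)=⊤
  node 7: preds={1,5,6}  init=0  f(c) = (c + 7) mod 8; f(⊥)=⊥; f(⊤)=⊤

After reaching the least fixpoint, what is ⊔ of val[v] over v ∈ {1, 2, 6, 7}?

Trace (11 dequeues):
  [1] u=0 | in ⊤ | out ⊤ | prev ⊥ | push {}
  [2] u=1 | in ⊥ | out 7 | ==
  [3] u=2 | in 4 | out 0 | prev ⊥ | push {}
  [4] u=3 | in ⊤ | out ⊤ | prev ⊥ | push {2}
  [5] u=4 | in ⊤ | out ⊤ | prev ⊥ | push {}
  [6] u=5 | in ⊤ | out ⊤ | prev ⊥ | push {4}
  [7] u=6 | in 7 | out ⊤ | prev 4 | push {0}
  [8] u=7 | in ⊤ | out ⊤ | prev 0 | push {}
  [9] u=2 | in ⊤ | out ⊤ | prev 0 | push {}
  [10] u=4 | in ⊤ | out ⊤ | ==
  [11] u=0 | in ⊤ | out ⊤ | ==

Converged values:
  [0] ⊤
  [1] 7
  [2] ⊤
  [3] ⊤
  [4] ⊤
  [5] ⊤
  [6] ⊤
  [7] ⊤

⊤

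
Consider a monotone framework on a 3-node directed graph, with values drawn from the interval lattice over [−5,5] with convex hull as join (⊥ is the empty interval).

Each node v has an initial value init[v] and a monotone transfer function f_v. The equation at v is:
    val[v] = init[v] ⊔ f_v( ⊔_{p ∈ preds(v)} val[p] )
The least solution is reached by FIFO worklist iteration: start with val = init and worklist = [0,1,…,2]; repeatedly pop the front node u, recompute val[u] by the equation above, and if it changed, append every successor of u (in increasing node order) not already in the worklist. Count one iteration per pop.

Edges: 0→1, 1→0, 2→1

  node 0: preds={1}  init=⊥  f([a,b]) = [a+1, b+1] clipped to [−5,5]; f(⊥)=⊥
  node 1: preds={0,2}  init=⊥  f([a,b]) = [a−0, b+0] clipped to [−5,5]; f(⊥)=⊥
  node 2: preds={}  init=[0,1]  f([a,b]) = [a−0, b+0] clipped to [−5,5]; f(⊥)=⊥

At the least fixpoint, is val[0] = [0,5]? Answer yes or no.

no

Trace (12 dequeues):
  [1] u=0 | in ⊥ | out ⊥ | ==
  [2] u=1 | in [0,1] | out [0,1] | prev ⊥ | push {0}
  [3] u=2 | in ⊥ | out [0,1] | ==
  [4] u=0 | in [0,1] | out [1,2] | prev ⊥ | push {1}
  [5] u=1 | in [0,2] | out [0,2] | prev [0,1] | push {0}
  [6] u=0 | in [0,2] | out [1,3] | prev [1,2] | push {1}
  [7] u=1 | in [0,3] | out [0,3] | prev [0,2] | push {0}
  [8] u=0 | in [0,3] | out [1,4] | prev [1,3] | push {1}
  [9] u=1 | in [0,4] | out [0,4] | prev [0,3] | push {0}
  [10] u=0 | in [0,4] | out [1,5] | prev [1,4] | push {1}
  [11] u=1 | in [0,5] | out [0,5] | prev [0,4] | push {0}
  [12] u=0 | in [0,5] | out [1,5] | ==

Converged values:
  [0] [1,5]
  [1] [0,5]
  [2] [0,1]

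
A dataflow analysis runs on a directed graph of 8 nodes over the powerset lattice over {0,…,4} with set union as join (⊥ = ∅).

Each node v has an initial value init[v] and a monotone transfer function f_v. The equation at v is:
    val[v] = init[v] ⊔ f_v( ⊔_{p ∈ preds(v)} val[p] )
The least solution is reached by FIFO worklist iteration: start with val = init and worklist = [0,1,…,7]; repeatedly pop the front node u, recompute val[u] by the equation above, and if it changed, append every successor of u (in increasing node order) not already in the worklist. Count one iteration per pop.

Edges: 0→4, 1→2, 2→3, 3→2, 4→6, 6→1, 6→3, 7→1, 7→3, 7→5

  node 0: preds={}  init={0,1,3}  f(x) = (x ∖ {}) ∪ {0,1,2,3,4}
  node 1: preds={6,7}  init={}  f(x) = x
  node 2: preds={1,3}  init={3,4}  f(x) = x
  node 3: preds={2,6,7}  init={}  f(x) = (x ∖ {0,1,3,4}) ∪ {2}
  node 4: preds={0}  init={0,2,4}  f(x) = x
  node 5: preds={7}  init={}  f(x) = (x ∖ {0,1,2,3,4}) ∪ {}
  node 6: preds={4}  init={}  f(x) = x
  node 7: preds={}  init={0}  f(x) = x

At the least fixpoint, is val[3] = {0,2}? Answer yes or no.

no

Worklist (13 pops):
  #1 pop 0: in={} → {0,1,2,3,4} (was {0,1,3}); enqueue []
  #2 pop 1: in={0} → {0} (was {}); enqueue []
  #3 pop 2: in={0} → {0,3,4} (was {3,4}); enqueue []
  #4 pop 3: in={0,3,4} → {2} (was {}); enqueue [2]
  #5 pop 4: in={0,1,2,3,4} → {0,1,2,3,4} (was {0,2,4}); enqueue []
  #6 pop 5: in={0} → {} (no change)
  #7 pop 6: in={0,1,2,3,4} → {0,1,2,3,4} (was {}); enqueue [1,3]
  #8 pop 7: in={} → {0} (no change)
  #9 pop 2: in={0,2} → {0,2,3,4} (was {0,3,4}); enqueue []
  #10 pop 1: in={0,1,2,3,4} → {0,1,2,3,4} (was {0}); enqueue [2]
  #11 pop 3: in={0,1,2,3,4} → {2} (no change)
  #12 pop 2: in={0,1,2,3,4} → {0,1,2,3,4} (was {0,2,3,4}); enqueue [3]
  #13 pop 3: in={0,1,2,3,4} → {2} (no change)

Fixpoint:
  val[0] = {0,1,2,3,4}
  val[1] = {0,1,2,3,4}
  val[2] = {0,1,2,3,4}
  val[3] = {2}
  val[4] = {0,1,2,3,4}
  val[5] = {}
  val[6] = {0,1,2,3,4}
  val[7] = {0}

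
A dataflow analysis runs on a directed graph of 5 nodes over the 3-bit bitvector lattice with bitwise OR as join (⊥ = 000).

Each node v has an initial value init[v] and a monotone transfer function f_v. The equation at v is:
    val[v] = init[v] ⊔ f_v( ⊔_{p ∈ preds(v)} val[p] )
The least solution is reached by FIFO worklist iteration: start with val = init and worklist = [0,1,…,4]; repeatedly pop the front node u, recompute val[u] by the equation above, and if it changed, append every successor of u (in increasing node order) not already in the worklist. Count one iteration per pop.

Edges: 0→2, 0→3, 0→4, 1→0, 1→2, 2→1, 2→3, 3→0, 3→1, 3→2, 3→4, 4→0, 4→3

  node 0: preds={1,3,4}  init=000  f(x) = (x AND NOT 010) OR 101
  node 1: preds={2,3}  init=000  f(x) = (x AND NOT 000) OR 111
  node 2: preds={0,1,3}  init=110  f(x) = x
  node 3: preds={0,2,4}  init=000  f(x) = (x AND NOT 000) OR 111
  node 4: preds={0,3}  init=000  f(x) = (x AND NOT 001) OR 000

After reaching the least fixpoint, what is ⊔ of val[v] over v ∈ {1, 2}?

111

Trace (9 dequeues):
  [1] u=0 | in 000 | out 101 | prev 000 | push {}
  [2] u=1 | in 110 | out 111 | prev 000 | push {0}
  [3] u=2 | in 111 | out 111 | prev 110 | push {1}
  [4] u=3 | in 111 | out 111 | prev 000 | push {2}
  [5] u=4 | in 111 | out 110 | prev 000 | push {3}
  [6] u=0 | in 111 | out 101 | ==
  [7] u=1 | in 111 | out 111 | ==
  [8] u=2 | in 111 | out 111 | ==
  [9] u=3 | in 111 | out 111 | ==

Converged values:
  [0] 101
  [1] 111
  [2] 111
  [3] 111
  [4] 110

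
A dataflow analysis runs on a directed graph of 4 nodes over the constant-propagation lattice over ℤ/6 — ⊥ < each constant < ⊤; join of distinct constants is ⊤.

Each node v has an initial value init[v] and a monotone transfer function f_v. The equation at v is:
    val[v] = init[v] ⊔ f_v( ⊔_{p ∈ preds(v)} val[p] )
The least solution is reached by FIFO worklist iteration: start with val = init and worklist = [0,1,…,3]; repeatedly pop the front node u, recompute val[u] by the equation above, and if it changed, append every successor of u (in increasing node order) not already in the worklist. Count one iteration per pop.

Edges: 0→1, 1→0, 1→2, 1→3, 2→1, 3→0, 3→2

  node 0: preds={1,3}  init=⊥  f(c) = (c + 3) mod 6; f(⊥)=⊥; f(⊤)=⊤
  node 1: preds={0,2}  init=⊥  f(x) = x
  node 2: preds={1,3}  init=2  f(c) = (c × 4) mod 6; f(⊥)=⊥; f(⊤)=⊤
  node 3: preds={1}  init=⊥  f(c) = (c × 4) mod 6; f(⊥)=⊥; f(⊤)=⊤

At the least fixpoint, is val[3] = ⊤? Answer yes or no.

yes

Trace (13 dequeues):
  [1] u=0 | in ⊥ | out ⊥ | ==
  [2] u=1 | in 2 | out 2 | prev ⊥ | push {0}
  [3] u=2 | in 2 | out 2 | ==
  [4] u=3 | in 2 | out 2 | prev ⊥ | push {2}
  [5] u=0 | in 2 | out 5 | prev ⊥ | push {1}
  [6] u=2 | in 2 | out 2 | ==
  [7] u=1 | in ⊤ | out ⊤ | prev 2 | push {0,2,3}
  [8] u=0 | in ⊤ | out ⊤ | prev 5 | push {1}
  [9] u=2 | in ⊤ | out ⊤ | prev 2 | push {}
  [10] u=3 | in ⊤ | out ⊤ | prev 2 | push {0,2}
  [11] u=1 | in ⊤ | out ⊤ | ==
  [12] u=0 | in ⊤ | out ⊤ | ==
  [13] u=2 | in ⊤ | out ⊤ | ==

Converged values:
  [0] ⊤
  [1] ⊤
  [2] ⊤
  [3] ⊤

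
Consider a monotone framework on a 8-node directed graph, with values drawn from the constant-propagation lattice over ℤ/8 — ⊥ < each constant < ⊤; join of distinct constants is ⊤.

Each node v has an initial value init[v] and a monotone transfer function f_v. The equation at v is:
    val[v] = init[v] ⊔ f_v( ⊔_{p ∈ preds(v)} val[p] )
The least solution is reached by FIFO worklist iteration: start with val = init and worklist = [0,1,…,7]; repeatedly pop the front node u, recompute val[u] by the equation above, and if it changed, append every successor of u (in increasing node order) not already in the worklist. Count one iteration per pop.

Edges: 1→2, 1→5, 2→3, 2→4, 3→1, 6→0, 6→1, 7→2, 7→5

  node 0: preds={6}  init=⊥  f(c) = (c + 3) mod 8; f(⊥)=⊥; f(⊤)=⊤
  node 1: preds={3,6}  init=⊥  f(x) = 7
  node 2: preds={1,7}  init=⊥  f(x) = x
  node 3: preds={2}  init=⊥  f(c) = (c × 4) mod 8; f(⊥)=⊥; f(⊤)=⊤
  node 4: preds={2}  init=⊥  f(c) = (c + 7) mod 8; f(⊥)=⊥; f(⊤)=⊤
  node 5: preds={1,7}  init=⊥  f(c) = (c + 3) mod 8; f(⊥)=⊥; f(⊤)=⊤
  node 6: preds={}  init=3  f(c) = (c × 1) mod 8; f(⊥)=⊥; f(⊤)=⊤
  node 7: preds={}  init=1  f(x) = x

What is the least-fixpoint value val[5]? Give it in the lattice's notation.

Trace (9 dequeues):
  [1] u=0 | in 3 | out 6 | prev ⊥ | push {}
  [2] u=1 | in 3 | out 7 | prev ⊥ | push {}
  [3] u=2 | in ⊤ | out ⊤ | prev ⊥ | push {}
  [4] u=3 | in ⊤ | out ⊤ | prev ⊥ | push {1}
  [5] u=4 | in ⊤ | out ⊤ | prev ⊥ | push {}
  [6] u=5 | in ⊤ | out ⊤ | prev ⊥ | push {}
  [7] u=6 | in ⊥ | out 3 | ==
  [8] u=7 | in ⊥ | out 1 | ==
  [9] u=1 | in ⊤ | out 7 | ==

Converged values:
  [0] 6
  [1] 7
  [2] ⊤
  [3] ⊤
  [4] ⊤
  [5] ⊤
  [6] 3
  [7] 1

⊤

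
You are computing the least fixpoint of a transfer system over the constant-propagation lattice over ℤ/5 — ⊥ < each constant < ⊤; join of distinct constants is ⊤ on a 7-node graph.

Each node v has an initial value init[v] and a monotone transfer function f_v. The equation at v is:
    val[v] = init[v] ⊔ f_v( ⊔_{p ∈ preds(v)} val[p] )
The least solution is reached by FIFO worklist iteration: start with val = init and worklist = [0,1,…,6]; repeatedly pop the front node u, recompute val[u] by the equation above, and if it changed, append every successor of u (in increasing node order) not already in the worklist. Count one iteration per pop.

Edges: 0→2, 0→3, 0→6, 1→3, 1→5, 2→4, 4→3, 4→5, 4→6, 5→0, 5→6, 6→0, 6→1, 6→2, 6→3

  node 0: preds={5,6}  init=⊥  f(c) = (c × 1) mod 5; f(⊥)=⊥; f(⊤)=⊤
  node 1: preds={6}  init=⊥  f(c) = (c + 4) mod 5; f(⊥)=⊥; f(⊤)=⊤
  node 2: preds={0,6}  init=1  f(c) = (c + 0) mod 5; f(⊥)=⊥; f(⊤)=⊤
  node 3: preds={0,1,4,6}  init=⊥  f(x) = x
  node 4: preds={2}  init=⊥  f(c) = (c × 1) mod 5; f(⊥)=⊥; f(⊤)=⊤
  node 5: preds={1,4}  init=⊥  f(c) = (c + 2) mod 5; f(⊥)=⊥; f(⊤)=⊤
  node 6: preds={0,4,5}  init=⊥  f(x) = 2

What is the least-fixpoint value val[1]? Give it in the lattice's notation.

Worklist (19 pops):
  #1 pop 0: in=⊥ → ⊥ (no change)
  #2 pop 1: in=⊥ → ⊥ (no change)
  #3 pop 2: in=⊥ → 1 (no change)
  #4 pop 3: in=⊥ → ⊥ (no change)
  #5 pop 4: in=1 → 1 (was ⊥); enqueue [3]
  #6 pop 5: in=1 → 3 (was ⊥); enqueue [0]
  #7 pop 6: in=⊤ → 2 (was ⊥); enqueue [1,2]
  #8 pop 3: in=⊤ → ⊤ (was ⊥); enqueue []
  #9 pop 0: in=⊤ → ⊤ (was ⊥); enqueue [3,6]
  #10 pop 1: in=2 → 1 (was ⊥); enqueue [5]
  #11 pop 2: in=⊤ → ⊤ (was 1); enqueue [4]
  #12 pop 3: in=⊤ → ⊤ (no change)
  #13 pop 6: in=⊤ → 2 (no change)
  #14 pop 5: in=1 → 3 (no change)
  #15 pop 4: in=⊤ → ⊤ (was 1); enqueue [3,5,6]
  #16 pop 3: in=⊤ → ⊤ (no change)
  #17 pop 5: in=⊤ → ⊤ (was 3); enqueue [0]
  #18 pop 6: in=⊤ → 2 (no change)
  #19 pop 0: in=⊤ → ⊤ (no change)

Fixpoint:
  val[0] = ⊤
  val[1] = 1
  val[2] = ⊤
  val[3] = ⊤
  val[4] = ⊤
  val[5] = ⊤
  val[6] = 2

1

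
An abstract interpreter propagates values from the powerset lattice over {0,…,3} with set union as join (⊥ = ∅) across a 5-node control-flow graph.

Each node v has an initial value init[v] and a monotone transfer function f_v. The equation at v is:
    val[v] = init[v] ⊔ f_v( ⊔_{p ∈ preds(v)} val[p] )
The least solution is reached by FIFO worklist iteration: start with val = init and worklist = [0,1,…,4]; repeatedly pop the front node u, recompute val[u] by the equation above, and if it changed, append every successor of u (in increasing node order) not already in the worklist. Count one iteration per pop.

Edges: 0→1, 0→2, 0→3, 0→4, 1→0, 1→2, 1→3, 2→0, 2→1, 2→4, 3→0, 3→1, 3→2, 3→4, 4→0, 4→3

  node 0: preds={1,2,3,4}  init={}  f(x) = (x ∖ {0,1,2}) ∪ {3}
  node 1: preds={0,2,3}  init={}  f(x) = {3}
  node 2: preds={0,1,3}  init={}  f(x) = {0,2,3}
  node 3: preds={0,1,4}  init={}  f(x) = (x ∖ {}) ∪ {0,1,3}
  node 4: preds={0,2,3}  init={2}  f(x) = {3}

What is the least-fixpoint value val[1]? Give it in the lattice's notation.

Worklist (9 pops):
  #1 pop 0: in={2} → {3} (was {}); enqueue []
  #2 pop 1: in={3} → {3} (was {}); enqueue [0]
  #3 pop 2: in={3} → {0,2,3} (was {}); enqueue [1]
  #4 pop 3: in={2,3} → {0,1,2,3} (was {}); enqueue [2]
  #5 pop 4: in={0,1,2,3} → {2,3} (was {2}); enqueue [3]
  #6 pop 0: in={0,1,2,3} → {3} (no change)
  #7 pop 1: in={0,1,2,3} → {3} (no change)
  #8 pop 2: in={0,1,2,3} → {0,2,3} (no change)
  #9 pop 3: in={2,3} → {0,1,2,3} (no change)

Fixpoint:
  val[0] = {3}
  val[1] = {3}
  val[2] = {0,2,3}
  val[3] = {0,1,2,3}
  val[4] = {2,3}

{3}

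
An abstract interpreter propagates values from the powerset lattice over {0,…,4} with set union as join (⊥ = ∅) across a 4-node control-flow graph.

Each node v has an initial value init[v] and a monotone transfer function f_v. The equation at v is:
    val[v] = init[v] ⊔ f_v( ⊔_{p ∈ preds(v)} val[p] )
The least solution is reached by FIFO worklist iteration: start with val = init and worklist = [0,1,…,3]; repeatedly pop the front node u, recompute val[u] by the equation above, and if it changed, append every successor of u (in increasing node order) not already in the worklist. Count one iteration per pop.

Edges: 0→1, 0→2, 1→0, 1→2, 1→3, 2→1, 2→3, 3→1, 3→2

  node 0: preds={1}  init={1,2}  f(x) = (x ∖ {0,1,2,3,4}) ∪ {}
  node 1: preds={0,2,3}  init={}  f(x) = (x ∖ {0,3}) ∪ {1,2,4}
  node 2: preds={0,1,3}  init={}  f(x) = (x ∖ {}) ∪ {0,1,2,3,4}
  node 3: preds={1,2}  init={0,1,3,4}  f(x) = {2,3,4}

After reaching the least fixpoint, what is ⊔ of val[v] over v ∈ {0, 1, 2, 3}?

Worklist (7 pops):
  #1 pop 0: in={} → {1,2} (no change)
  #2 pop 1: in={0,1,2,3,4} → {1,2,4} (was {}); enqueue [0]
  #3 pop 2: in={0,1,2,3,4} → {0,1,2,3,4} (was {}); enqueue [1]
  #4 pop 3: in={0,1,2,3,4} → {0,1,2,3,4} (was {0,1,3,4}); enqueue [2]
  #5 pop 0: in={1,2,4} → {1,2} (no change)
  #6 pop 1: in={0,1,2,3,4} → {1,2,4} (no change)
  #7 pop 2: in={0,1,2,3,4} → {0,1,2,3,4} (no change)

Fixpoint:
  val[0] = {1,2}
  val[1] = {1,2,4}
  val[2] = {0,1,2,3,4}
  val[3] = {0,1,2,3,4}

{0,1,2,3,4}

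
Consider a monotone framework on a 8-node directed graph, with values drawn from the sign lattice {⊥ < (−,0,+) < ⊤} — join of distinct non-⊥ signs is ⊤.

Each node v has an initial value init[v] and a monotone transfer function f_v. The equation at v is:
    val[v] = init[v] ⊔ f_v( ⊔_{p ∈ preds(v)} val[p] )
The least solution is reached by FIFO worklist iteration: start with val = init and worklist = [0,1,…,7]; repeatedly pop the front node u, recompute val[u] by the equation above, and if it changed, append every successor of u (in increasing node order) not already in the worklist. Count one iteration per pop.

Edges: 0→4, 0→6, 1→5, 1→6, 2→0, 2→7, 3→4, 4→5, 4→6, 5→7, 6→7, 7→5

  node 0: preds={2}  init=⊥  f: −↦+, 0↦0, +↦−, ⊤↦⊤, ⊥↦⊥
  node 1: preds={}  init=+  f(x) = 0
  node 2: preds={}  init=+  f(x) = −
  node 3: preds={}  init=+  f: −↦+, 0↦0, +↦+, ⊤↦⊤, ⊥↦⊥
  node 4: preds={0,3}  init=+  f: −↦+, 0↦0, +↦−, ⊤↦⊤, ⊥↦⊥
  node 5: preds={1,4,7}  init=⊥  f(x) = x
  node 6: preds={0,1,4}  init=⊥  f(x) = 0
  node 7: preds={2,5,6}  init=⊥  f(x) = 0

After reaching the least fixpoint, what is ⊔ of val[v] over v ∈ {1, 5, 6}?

⊤

Iteration log — 12 steps:
  step 1. node 0  ⊔preds=+  new=−  old=⊥  +wl: 
  step 2. node 1  ⊔preds=⊥  new=⊤  old=+  +wl: 
  step 3. node 2  ⊔preds=⊥  new=⊤  old=+  +wl: 0
  step 4. node 3  ⊔preds=⊥  new=+  stable
  step 5. node 4  ⊔preds=⊤  new=⊤  old=+  +wl: 
  step 6. node 5  ⊔preds=⊤  new=⊤  old=⊥  +wl: 
  step 7. node 6  ⊔preds=⊤  new=0  old=⊥  +wl: 
  step 8. node 7  ⊔preds=⊤  new=0  old=⊥  +wl: 5
  step 9. node 0  ⊔preds=⊤  new=⊤  old=−  +wl: 4,6
  step 10. node 5  ⊔preds=⊤  new=⊤  stable
  step 11. node 4  ⊔preds=⊤  new=⊤  stable
  step 12. node 6  ⊔preds=⊤  new=0  stable

Least fixpoint reached:
  node 0: ⊤
  node 1: ⊤
  node 2: ⊤
  node 3: +
  node 4: ⊤
  node 5: ⊤
  node 6: 0
  node 7: 0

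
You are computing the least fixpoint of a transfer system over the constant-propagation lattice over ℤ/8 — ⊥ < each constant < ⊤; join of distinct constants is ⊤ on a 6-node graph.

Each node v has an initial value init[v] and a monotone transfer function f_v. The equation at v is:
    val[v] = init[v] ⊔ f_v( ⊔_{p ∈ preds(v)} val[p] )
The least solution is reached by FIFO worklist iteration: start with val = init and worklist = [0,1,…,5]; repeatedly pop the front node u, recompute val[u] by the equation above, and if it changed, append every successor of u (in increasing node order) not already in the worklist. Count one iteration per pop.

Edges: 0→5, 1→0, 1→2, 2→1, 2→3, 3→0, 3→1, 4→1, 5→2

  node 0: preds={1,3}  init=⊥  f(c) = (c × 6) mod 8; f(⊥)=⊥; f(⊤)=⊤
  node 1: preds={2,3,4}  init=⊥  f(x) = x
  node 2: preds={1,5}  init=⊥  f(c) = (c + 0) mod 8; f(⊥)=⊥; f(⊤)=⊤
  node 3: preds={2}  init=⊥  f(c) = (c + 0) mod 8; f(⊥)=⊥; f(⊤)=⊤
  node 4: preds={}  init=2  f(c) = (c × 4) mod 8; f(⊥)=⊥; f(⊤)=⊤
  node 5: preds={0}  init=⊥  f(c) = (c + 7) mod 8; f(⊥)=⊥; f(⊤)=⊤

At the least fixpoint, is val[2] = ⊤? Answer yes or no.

Trace (17 dequeues):
  [1] u=0 | in ⊥ | out ⊥ | ==
  [2] u=1 | in 2 | out 2 | prev ⊥ | push {0}
  [3] u=2 | in 2 | out 2 | prev ⊥ | push {1}
  [4] u=3 | in 2 | out 2 | prev ⊥ | push {}
  [5] u=4 | in ⊥ | out 2 | ==
  [6] u=5 | in ⊥ | out ⊥ | ==
  [7] u=0 | in 2 | out 4 | prev ⊥ | push {5}
  [8] u=1 | in 2 | out 2 | ==
  [9] u=5 | in 4 | out 3 | prev ⊥ | push {2}
  [10] u=2 | in ⊤ | out ⊤ | prev 2 | push {1,3}
  [11] u=1 | in ⊤ | out ⊤ | prev 2 | push {0,2}
  [12] u=3 | in ⊤ | out ⊤ | prev 2 | push {1}
  [13] u=0 | in ⊤ | out ⊤ | prev 4 | push {5}
  [14] u=2 | in ⊤ | out ⊤ | ==
  [15] u=1 | in ⊤ | out ⊤ | ==
  [16] u=5 | in ⊤ | out ⊤ | prev 3 | push {2}
  [17] u=2 | in ⊤ | out ⊤ | ==

Converged values:
  [0] ⊤
  [1] ⊤
  [2] ⊤
  [3] ⊤
  [4] 2
  [5] ⊤

yes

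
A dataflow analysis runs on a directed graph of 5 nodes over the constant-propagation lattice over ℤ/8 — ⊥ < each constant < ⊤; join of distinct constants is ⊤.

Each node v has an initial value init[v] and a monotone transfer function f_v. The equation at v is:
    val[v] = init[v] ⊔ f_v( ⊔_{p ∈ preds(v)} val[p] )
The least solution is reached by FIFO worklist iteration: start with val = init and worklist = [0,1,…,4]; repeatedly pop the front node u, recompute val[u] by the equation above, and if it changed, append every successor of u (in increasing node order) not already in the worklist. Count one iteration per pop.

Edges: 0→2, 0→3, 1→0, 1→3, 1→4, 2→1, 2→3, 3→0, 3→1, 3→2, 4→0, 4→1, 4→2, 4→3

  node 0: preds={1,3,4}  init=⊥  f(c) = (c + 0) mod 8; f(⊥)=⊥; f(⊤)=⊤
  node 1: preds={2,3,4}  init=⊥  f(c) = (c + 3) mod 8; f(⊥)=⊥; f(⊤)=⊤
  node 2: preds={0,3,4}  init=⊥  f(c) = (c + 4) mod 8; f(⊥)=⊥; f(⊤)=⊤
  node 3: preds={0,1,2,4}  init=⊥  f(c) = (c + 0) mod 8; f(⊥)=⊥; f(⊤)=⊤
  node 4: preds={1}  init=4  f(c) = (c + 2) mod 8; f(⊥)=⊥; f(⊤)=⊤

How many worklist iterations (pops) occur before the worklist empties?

12

Worklist (12 pops):
  #1 pop 0: in=4 → 4 (was ⊥); enqueue []
  #2 pop 1: in=4 → 7 (was ⊥); enqueue [0]
  #3 pop 2: in=4 → 0 (was ⊥); enqueue [1]
  #4 pop 3: in=⊤ → ⊤ (was ⊥); enqueue [2]
  #5 pop 4: in=7 → ⊤ (was 4); enqueue [3]
  #6 pop 0: in=⊤ → ⊤ (was 4); enqueue []
  #7 pop 1: in=⊤ → ⊤ (was 7); enqueue [0,4]
  #8 pop 2: in=⊤ → ⊤ (was 0); enqueue [1]
  #9 pop 3: in=⊤ → ⊤ (no change)
  #10 pop 0: in=⊤ → ⊤ (no change)
  #11 pop 4: in=⊤ → ⊤ (no change)
  #12 pop 1: in=⊤ → ⊤ (no change)

Fixpoint:
  val[0] = ⊤
  val[1] = ⊤
  val[2] = ⊤
  val[3] = ⊤
  val[4] = ⊤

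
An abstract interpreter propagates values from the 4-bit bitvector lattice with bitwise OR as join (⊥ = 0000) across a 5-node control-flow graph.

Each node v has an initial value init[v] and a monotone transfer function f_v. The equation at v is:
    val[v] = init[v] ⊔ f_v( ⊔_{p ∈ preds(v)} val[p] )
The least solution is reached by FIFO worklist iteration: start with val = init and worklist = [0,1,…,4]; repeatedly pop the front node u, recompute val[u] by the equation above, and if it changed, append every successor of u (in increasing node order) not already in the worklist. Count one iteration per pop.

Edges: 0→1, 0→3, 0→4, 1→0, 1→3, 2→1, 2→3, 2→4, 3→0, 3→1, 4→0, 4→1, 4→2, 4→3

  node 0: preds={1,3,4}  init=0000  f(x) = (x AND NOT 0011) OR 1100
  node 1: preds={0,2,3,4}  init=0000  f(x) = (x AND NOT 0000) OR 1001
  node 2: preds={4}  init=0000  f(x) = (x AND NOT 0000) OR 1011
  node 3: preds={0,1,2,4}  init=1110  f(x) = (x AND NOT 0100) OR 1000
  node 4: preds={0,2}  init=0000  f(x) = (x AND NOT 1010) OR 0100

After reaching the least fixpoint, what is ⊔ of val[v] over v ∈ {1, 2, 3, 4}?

Iteration log — 11 steps:
  step 1. node 0  ⊔preds=1110  new=1100  old=0000  +wl: 
  step 2. node 1  ⊔preds=1110  new=1111  old=0000  +wl: 0
  step 3. node 2  ⊔preds=0000  new=1011  old=0000  +wl: 1
  step 4. node 3  ⊔preds=1111  new=1111  old=1110  +wl: 
  step 5. node 4  ⊔preds=1111  new=0101  old=0000  +wl: 2,3
  step 6. node 0  ⊔preds=1111  new=1100  stable
  step 7. node 1  ⊔preds=1111  new=1111  stable
  step 8. node 2  ⊔preds=0101  new=1111  old=1011  +wl: 1,4
  step 9. node 3  ⊔preds=1111  new=1111  stable
  step 10. node 1  ⊔preds=1111  new=1111  stable
  step 11. node 4  ⊔preds=1111  new=0101  stable

Least fixpoint reached:
  node 0: 1100
  node 1: 1111
  node 2: 1111
  node 3: 1111
  node 4: 0101

1111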